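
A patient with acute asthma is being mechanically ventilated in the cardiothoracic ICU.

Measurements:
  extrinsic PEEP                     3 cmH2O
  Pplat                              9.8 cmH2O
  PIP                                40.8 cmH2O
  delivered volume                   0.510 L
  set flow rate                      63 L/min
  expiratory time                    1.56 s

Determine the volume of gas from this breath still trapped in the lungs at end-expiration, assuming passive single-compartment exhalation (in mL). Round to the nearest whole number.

Flow: 63 L/min ÷ 60 = 1.05 L/s.
R = (PIP − Pplat)/V̇ = (40.8 − 9.8) / 1.05 = 31.0/1.05 = 29.524 cmH2O·s/L.
C = Vt/(Pplat − PEEP) = 510.0 / (9.8 − 3) = 510.0/6.8 = 75.0 mL/cmH2O.
τ = R × C = 29.524 × 0.075 L/cmH2O = 2.214 s.
Fraction remaining = e^(−Te/τ) = e^(−1.56/2.214) = 0.4943.
Trapped volume = 510.0 × 0.4943 = 252.09 mL.

252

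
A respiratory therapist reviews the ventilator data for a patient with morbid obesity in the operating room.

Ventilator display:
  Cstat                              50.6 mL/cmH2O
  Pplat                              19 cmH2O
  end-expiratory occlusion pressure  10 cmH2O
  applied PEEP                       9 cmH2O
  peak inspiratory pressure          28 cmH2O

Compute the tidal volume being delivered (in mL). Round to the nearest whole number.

End-expiratory occlusion gives total PEEP = 10 cmH2O (intrinsic PEEP = 10 − 9 = 1). Use total PEEP for the elastic gradient.
Vt = Cstat × (Pplat − PEEPtotal) = 50.6 × (19 − 10) = 50.6 × 9.0 = 455.4 mL.

455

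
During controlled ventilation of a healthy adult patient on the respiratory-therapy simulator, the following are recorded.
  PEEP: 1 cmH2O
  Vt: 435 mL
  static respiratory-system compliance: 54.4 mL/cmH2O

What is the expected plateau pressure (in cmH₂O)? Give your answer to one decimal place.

9.0

Pplat = PEEP + Vt / Cstat = 1 + 435 / 54.4 = 1 + 7.996 = 8.996 cmH2O.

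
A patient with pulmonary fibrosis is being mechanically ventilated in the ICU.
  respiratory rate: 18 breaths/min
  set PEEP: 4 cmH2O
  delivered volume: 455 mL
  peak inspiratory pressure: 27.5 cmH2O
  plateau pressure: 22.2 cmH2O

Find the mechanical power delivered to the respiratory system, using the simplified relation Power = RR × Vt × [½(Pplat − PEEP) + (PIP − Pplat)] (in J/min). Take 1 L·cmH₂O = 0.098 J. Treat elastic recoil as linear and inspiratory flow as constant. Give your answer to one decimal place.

Per-breath work = Vt × [½(Pplat−PEEP) + (PIP−Pplat)] = 0.455 × [0.5×18.2 + 5.3] = 0.455 × 14.4 = 6.552 L·cmH2O.
Power = 18 × 6.552 = 117.94 L·cmH2O/min.
× 0.098 J/(L·cmH2O) → 11.558 J/min.

11.6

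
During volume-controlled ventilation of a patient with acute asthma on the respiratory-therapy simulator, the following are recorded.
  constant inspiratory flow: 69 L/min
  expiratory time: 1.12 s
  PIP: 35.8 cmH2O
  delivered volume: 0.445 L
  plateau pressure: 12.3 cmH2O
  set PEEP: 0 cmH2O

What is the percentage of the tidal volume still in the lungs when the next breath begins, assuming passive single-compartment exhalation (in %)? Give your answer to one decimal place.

Flow: 69 L/min ÷ 60 = 1.15 L/s.
R = (PIP − Pplat)/V̇ = (35.8 − 12.3) / 1.15 = 23.5/1.15 = 20.435 cmH2O·s/L.
C = Vt/(Pplat − PEEP) = 445.0 / (12.3 − 0) = 445.0/12.3 = 36.179 mL/cmH2O.
τ = R × C = 20.435 × 0.03618 L/cmH2O = 0.7393 s.
Fraction remaining at end-expiration = e^(−Te/τ) = e^(−1.12/0.7393) = 0.2198 → 21.98%.

22.0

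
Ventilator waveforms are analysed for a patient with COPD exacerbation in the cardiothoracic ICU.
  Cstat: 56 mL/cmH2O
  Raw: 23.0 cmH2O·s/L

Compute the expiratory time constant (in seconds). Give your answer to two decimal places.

τ = R × C = 23.0 × 56 mL/cmH2O = 23.0 × 0.056 L/cmH2O = 1.288 s.

1.29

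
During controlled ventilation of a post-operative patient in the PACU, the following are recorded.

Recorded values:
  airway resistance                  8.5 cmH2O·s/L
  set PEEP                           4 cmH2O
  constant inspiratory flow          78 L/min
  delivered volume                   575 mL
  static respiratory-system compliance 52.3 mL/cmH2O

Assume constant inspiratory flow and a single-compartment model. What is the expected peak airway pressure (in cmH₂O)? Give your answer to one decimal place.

Flow: 78 L/min ÷ 60 = 1.3 L/s.
Equation of motion (constant flow): PIP = Vt/C + R·V̇ + PEEP.
PIP = 575/52.3 + 8.5×1.3 + 4 = 10.994 + 11.05 + 4 = 26.044 cmH2O.

26.0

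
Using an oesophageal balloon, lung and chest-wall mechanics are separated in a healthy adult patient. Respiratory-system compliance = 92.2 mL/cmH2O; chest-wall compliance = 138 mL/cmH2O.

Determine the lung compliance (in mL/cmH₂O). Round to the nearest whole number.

1/CL = 1/Crs − 1/Ccw.
1/CL = 1/92.2 − 1/138 = 0.0036.
CL = 277.78 mL/cmH2O.

278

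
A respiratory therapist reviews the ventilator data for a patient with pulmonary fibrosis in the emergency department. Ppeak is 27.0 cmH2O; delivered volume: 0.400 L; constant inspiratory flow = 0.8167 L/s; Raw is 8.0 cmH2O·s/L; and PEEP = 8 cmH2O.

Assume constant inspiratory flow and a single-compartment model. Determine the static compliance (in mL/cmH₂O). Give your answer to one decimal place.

Equation of motion (constant flow): PIP = Vt/C + R·V̇ + PEEP.
Vt/C = PIP − R·V̇ − PEEP = 27.0 − 8.0×0.8167 − 8 = 27.0 − 6.534 − 8 = 12.466 cmH2O.
C = Vt / 12.466 = 400 / 12.466 = 32.087 mL/cmH2O.

32.1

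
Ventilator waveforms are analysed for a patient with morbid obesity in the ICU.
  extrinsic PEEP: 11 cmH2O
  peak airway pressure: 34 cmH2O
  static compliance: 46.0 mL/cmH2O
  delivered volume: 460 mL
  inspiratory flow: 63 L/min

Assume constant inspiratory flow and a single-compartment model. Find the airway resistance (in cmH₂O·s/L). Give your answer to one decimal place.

Flow: 63 L/min ÷ 60 = 1.05 L/s.
Equation of motion (constant flow): PIP = Vt/C + R·V̇ + PEEP.
R·V̇ = PIP − Vt/C − PEEP = 34 − 460/46.0 − 11 = 34 − 10.0 − 11 = 13.0 cmH2O.
R = 13.0 / 1.05 = 12.381 cmH2O·s/L.

12.4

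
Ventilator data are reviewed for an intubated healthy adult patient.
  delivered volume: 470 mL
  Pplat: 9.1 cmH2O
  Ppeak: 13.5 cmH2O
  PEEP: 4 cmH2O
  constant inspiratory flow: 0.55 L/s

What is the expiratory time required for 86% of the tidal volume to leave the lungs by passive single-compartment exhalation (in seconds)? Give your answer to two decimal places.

R = (PIP − Pplat)/V̇ = (13.5 − 9.1) / 0.55 = 4.4/0.55 = 8.0 cmH2O·s/L.
C = Vt/(Pplat − PEEP) = 470.0 / (9.1 − 4) = 470.0/5.1 = 92.157 mL/cmH2O.
τ = R × C = 8.0 × 0.09216 L/cmH2O = 0.7373 s.
t = −τ·ln(1 − 0.86) = −0.7373·ln(0.14) = 1.45 s.

1.45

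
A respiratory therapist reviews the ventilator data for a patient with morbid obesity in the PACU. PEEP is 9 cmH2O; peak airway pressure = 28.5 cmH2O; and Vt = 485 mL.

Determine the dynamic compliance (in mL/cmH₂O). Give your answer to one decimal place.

24.9

Dynamic compliance = Vt / (PIP − PEEP) = 485 / (28.5 − 9) = 485 / 19.5 = 24.872 mL/cmH2O.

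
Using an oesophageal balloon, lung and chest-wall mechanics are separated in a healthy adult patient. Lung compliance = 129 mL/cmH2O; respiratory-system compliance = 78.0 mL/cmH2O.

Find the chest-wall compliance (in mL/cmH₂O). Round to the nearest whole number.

197

1/Ccw = 1/Crs − 1/CL.
1/Ccw = 1/78.0 − 1/129 = 0.005069.
Ccw = 197.28 mL/cmH2O.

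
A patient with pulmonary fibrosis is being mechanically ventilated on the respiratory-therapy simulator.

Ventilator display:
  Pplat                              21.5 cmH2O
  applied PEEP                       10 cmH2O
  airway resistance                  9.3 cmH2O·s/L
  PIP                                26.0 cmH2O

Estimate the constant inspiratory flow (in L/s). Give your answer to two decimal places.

0.48

flow = (PIP − Pplat) / Raw = 4.5 / 9.3 = 0.4839 L/s.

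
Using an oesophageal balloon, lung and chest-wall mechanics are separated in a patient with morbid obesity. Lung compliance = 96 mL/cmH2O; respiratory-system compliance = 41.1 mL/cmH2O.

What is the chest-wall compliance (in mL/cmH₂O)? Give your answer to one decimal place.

1/Ccw = 1/Crs − 1/CL.
1/Ccw = 1/41.1 − 1/96 = 0.01391.
Ccw = 71.891 mL/cmH2O.

71.9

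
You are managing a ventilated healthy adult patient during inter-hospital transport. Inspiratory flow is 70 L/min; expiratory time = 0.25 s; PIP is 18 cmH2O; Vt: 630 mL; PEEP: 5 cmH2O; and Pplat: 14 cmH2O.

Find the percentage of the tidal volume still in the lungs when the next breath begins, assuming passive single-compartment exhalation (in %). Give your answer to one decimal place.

35.3

Flow: 70 L/min ÷ 60 = 1.1667 L/s.
R = (PIP − Pplat)/V̇ = (18 − 14) / 1.1667 = 4.0/1.1667 = 3.428 cmH2O·s/L.
C = Vt/(Pplat − PEEP) = 630.0 / (14 − 5) = 630.0/9.0 = 70.0 mL/cmH2O.
τ = R × C = 3.428 × 0.07 L/cmH2O = 0.24 s.
Fraction remaining at end-expiration = e^(−Te/τ) = e^(−0.25/0.24) = 0.3529 → 35.29%.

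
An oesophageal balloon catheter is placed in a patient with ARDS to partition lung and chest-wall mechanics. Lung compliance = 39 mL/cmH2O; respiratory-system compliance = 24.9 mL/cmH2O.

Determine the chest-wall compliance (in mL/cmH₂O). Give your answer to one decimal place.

1/Ccw = 1/Crs − 1/CL.
1/Ccw = 1/24.9 − 1/39 = 0.01452.
Ccw = 68.871 mL/cmH2O.

68.9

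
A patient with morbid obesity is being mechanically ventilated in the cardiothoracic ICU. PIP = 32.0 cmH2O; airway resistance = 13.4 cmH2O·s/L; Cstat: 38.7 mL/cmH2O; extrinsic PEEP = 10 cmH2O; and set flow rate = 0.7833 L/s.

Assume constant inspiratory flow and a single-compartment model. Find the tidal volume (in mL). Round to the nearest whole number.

445

Equation of motion (constant flow): PIP = Vt/C + R·V̇ + PEEP.
Vt/C = PIP − R·V̇ − PEEP = 32.0 − 10.496 − 10 = 11.504 cmH2O.
Vt = C × 11.504 = 38.7 × 11.504 = 445.2 mL.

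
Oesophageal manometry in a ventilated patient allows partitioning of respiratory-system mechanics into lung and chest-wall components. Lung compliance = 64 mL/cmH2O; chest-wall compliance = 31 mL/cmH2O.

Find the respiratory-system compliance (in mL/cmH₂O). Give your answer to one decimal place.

Lung and chest wall are elastances in series: 1/Crs = 1/CL + 1/Ccw.
1/Crs = 1/64 + 1/31 = 0.04788.
Crs = 20.886 mL/cmH2O.

20.9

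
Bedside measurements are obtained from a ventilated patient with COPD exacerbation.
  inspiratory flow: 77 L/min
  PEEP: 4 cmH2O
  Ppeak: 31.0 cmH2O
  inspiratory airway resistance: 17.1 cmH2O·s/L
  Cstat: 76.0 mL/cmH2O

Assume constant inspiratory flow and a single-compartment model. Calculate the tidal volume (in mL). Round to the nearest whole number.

Flow: 77 L/min ÷ 60 = 1.2833 L/s.
Equation of motion (constant flow): PIP = Vt/C + R·V̇ + PEEP.
Vt/C = PIP − R·V̇ − PEEP = 31.0 − 21.944 − 4 = 5.056 cmH2O.
Vt = C × 5.056 = 76.0 × 5.056 = 384.26 mL.

384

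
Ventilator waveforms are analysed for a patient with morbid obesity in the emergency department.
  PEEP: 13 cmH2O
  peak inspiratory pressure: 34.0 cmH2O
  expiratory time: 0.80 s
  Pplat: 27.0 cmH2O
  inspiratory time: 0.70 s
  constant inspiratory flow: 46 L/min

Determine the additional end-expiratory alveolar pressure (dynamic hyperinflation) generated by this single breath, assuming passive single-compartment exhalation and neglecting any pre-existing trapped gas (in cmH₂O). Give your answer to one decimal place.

Flow: 46 L/min ÷ 60 = 0.7667 L/s.
Vt = flow × Ti = 0.7667 L/s × 0.70 s × 1000 mL/L = 536.69 mL.
R = (PIP − Pplat)/V̇ = (34.0 − 27.0) / 0.7667 = 7.0/0.7667 = 9.13 cmH2O·s/L.
C = Vt/(Pplat − PEEP) = 536.69 / (27.0 − 13) = 536.69/14.0 = 38.335 mL/cmH2O.
τ = R × C = 9.13 × 0.03834 L/cmH2O = 0.35 s.
Fraction remaining = e^(−Te/τ) = e^(−0.80/0.35) = 0.1017; trapped volume = 536.69 × 0.1017 = 54.581 mL.
Additional alveolar pressure from trapping ≈ V_trapped / C = 54.581 / 38.335 = 1.424 cmH2O.

1.4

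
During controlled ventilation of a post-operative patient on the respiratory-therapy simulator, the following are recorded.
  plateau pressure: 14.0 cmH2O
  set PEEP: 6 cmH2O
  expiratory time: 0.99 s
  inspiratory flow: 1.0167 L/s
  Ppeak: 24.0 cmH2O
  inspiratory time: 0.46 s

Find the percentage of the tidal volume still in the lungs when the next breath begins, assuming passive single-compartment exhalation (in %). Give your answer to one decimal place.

Vt = flow × Ti = 1.0167 L/s × 0.46 s × 1000 mL/L = 467.68 mL.
R = (PIP − Pplat)/V̇ = (24.0 − 14.0) / 1.0167 = 10.0/1.0167 = 9.836 cmH2O·s/L.
C = Vt/(Pplat − PEEP) = 467.68 / (14.0 − 6) = 467.68/8.0 = 58.46 mL/cmH2O.
τ = R × C = 9.836 × 0.05846 L/cmH2O = 0.575 s.
Fraction remaining at end-expiration = e^(−Te/τ) = e^(−0.99/0.575) = 0.1788 → 17.88%.

17.9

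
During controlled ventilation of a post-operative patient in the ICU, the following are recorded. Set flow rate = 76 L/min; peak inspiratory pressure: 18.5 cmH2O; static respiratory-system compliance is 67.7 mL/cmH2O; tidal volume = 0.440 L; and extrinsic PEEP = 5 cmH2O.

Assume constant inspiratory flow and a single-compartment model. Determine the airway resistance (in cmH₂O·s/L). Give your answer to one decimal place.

5.5

Flow: 76 L/min ÷ 60 = 1.2667 L/s.
Equation of motion (constant flow): PIP = Vt/C + R·V̇ + PEEP.
R·V̇ = PIP − Vt/C − PEEP = 18.5 − 440/67.7 − 5 = 18.5 − 6.499 − 5 = 7.001 cmH2O.
R = 7.001 / 1.2667 = 5.527 cmH2O·s/L.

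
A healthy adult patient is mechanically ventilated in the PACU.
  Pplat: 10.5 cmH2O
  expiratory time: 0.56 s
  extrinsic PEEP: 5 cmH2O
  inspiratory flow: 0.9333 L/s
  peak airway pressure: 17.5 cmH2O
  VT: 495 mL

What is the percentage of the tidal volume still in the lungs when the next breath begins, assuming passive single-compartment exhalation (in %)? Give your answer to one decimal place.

43.6

R = (PIP − Pplat)/V̇ = (17.5 − 10.5) / 0.9333 = 7.0/0.9333 = 7.5 cmH2O·s/L.
C = Vt/(Pplat − PEEP) = 495.0 / (10.5 − 5) = 495.0/5.5 = 90.0 mL/cmH2O.
τ = R × C = 7.5 × 0.09 L/cmH2O = 0.675 s.
Fraction remaining at end-expiration = e^(−Te/τ) = e^(−0.56/0.675) = 0.4362 → 43.62%.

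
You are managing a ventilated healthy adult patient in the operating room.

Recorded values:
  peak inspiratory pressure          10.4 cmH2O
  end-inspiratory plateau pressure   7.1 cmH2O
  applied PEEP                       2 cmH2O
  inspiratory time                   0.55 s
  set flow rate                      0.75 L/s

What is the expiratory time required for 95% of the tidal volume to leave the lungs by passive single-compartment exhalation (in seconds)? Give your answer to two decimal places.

1.07

Vt = flow × Ti = 0.75 L/s × 0.55 s × 1000 mL/L = 412.5 mL.
R = (PIP − Pplat)/V̇ = (10.4 − 7.1) / 0.75 = 3.3/0.75 = 4.4 cmH2O·s/L.
C = Vt/(Pplat − PEEP) = 412.5 / (7.1 − 2) = 412.5/5.1 = 80.882 mL/cmH2O.
τ = R × C = 4.4 × 0.08088 L/cmH2O = 0.3559 s.
t = −τ·ln(1 − 0.95) = −0.3559·ln(0.05) = 1.066 s.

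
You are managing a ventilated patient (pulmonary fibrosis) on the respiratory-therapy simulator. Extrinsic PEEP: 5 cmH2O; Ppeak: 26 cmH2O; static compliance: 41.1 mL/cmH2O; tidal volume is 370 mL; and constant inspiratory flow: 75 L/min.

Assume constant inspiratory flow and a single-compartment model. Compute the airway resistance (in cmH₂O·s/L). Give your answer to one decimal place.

Flow: 75 L/min ÷ 60 = 1.25 L/s.
Equation of motion (constant flow): PIP = Vt/C + R·V̇ + PEEP.
R·V̇ = PIP − Vt/C − PEEP = 26 − 370/41.1 − 5 = 26 − 9.002 − 5 = 11.998 cmH2O.
R = 11.998 / 1.25 = 9.598 cmH2O·s/L.

9.6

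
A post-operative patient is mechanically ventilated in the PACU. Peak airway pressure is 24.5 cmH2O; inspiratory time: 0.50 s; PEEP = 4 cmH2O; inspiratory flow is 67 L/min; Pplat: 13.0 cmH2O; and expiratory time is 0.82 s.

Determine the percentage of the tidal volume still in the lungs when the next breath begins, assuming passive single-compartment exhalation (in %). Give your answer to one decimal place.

27.7

Flow: 67 L/min ÷ 60 = 1.1167 L/s.
Vt = flow × Ti = 1.1167 L/s × 0.50 s × 1000 mL/L = 558.35 mL.
R = (PIP − Pplat)/V̇ = (24.5 − 13.0) / 1.1167 = 11.5/1.1167 = 10.298 cmH2O·s/L.
C = Vt/(Pplat − PEEP) = 558.35 / (13.0 − 4) = 558.35/9.0 = 62.039 mL/cmH2O.
τ = R × C = 10.298 × 0.06204 L/cmH2O = 0.6389 s.
Fraction remaining at end-expiration = e^(−Te/τ) = e^(−0.82/0.6389) = 0.2771 → 27.71%.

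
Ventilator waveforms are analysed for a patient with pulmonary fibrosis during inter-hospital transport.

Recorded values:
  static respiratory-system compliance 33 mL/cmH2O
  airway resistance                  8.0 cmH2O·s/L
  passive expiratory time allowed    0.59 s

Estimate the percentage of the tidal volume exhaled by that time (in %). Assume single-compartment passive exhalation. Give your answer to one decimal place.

89.3

τ = R × C = 8.0 × 33 mL/cmH2O = 8.0 × 0.033 L/cmH2O = 0.264 s.
Passive exhalation: V(t)/V₀ = e^(−t/τ) = e^(−0.59/0.264) = 0.107.
Fraction exhaled = 1 − 0.107 = 0.893 → 89.3%.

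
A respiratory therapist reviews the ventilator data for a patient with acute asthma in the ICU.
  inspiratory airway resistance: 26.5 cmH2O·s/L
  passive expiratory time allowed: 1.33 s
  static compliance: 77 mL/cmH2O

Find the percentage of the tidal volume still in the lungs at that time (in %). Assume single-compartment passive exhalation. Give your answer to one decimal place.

52.1

τ = R × C = 26.5 × 77 mL/cmH2O = 26.5 × 0.077 L/cmH2O = 2.041 s.
Passive exhalation: V(t)/V₀ = e^(−t/τ) = e^(−1.33/2.041) = 0.5212.
Fraction remaining = 0.5212 → 52.12%.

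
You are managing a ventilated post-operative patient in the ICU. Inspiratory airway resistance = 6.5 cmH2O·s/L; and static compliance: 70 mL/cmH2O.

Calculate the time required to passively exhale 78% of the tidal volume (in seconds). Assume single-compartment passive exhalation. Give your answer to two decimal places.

τ = R × C = 6.5 × 70 mL/cmH2O = 6.5 × 0.070 L/cmH2O = 0.455 s.
Exhaled fraction f = 1 − e^(−t/τ) → t = −τ·ln(1 − f) = −0.455·ln(0.22) = 0.6889 s.

0.69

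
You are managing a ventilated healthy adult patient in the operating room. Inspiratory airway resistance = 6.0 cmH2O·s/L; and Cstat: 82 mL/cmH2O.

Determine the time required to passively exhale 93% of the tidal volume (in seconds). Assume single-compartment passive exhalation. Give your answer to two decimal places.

1.31

τ = R × C = 6.0 × 82 mL/cmH2O = 6.0 × 0.082 L/cmH2O = 0.492 s.
Exhaled fraction f = 1 − e^(−t/τ) → t = −τ·ln(1 − f) = −0.492·ln(0.07) = 1.308 s.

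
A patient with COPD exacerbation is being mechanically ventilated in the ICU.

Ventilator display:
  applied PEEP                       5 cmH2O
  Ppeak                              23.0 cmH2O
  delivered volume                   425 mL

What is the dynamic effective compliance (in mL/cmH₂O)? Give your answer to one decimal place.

23.6

Dynamic compliance = Vt / (PIP − PEEP) = 425 / (23.0 − 5) = 425 / 18.0 = 23.611 mL/cmH2O.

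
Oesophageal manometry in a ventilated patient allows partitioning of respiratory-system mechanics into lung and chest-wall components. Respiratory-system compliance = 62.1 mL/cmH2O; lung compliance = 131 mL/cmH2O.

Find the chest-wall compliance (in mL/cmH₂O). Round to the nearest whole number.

118

1/Ccw = 1/Crs − 1/CL.
1/Ccw = 1/62.1 − 1/131 = 0.008469.
Ccw = 118.08 mL/cmH2O.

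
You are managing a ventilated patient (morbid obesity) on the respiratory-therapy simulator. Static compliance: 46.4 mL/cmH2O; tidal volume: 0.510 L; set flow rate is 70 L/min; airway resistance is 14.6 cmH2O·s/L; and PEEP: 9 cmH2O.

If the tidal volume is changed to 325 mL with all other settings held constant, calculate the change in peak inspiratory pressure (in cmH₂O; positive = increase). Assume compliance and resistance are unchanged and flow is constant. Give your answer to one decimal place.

PIP = Vt/C + R·V̇ + PEEP (constant-flow equation of motion).
Only the elastic term changes: ΔPIP = ΔVt / C = (325 − 510) / 46.4 = -3.987 cmH2O.

-4.0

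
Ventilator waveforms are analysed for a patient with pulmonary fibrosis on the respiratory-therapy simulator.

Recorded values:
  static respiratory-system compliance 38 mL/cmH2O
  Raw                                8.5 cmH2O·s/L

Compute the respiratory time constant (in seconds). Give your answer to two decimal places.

0.32

τ = R × C = 8.5 × 38 mL/cmH2O = 8.5 × 0.038 L/cmH2O = 0.323 s.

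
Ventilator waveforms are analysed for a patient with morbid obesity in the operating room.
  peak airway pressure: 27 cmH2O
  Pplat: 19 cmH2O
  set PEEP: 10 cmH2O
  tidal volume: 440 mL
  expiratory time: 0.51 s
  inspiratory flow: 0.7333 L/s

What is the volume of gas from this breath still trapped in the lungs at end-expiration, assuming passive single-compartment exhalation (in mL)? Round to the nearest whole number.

R = (PIP − Pplat)/V̇ = (27 − 19) / 0.7333 = 8.0/0.7333 = 10.91 cmH2O·s/L.
C = Vt/(Pplat − PEEP) = 440.0 / (19 − 10) = 440.0/9.0 = 48.889 mL/cmH2O.
τ = R × C = 10.91 × 0.04889 L/cmH2O = 0.5334 s.
Fraction remaining = e^(−Te/τ) = e^(−0.51/0.5334) = 0.3844.
Trapped volume = 440.0 × 0.3844 = 169.14 mL.

169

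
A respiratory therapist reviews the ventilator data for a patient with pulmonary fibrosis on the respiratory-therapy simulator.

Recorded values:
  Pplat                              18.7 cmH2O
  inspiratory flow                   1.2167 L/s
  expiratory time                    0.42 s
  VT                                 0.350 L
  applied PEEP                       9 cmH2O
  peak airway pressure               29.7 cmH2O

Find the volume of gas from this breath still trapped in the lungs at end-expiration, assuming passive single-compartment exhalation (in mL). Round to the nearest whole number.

97

R = (PIP − Pplat)/V̇ = (29.7 − 18.7) / 1.2167 = 11.0/1.2167 = 9.041 cmH2O·s/L.
C = Vt/(Pplat − PEEP) = 350.0 / (18.7 − 9) = 350.0/9.7 = 36.082 mL/cmH2O.
τ = R × C = 9.041 × 0.03608 L/cmH2O = 0.3262 s.
Fraction remaining = e^(−Te/τ) = e^(−0.42/0.3262) = 0.2759.
Trapped volume = 350.0 × 0.2759 = 96.565 mL.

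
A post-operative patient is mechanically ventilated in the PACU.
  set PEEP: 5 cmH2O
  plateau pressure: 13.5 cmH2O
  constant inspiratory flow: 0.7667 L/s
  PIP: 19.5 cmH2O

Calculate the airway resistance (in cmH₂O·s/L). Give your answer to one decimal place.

7.8

Raw = (PIP − Pplat) / flow = (19.5 − 13.5) / 0.7667 = 6.0 / 0.7667 = 7.826 cmH2O·s/L.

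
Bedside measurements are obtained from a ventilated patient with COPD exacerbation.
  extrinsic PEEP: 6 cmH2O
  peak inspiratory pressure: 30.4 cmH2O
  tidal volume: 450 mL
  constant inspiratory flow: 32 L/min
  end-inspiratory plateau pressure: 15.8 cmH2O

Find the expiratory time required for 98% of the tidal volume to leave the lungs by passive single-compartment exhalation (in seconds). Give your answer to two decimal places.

Flow: 32 L/min ÷ 60 = 0.5333 L/s.
R = (PIP − Pplat)/V̇ = (30.4 − 15.8) / 0.5333 = 14.6/0.5333 = 27.377 cmH2O·s/L.
C = Vt/(Pplat − PEEP) = 450.0 / (15.8 − 6) = 450.0/9.8 = 45.918 mL/cmH2O.
τ = R × C = 27.377 × 0.04592 L/cmH2O = 1.257 s.
t = −τ·ln(1 − 0.98) = −1.257·ln(0.02) = 4.917 s.

4.92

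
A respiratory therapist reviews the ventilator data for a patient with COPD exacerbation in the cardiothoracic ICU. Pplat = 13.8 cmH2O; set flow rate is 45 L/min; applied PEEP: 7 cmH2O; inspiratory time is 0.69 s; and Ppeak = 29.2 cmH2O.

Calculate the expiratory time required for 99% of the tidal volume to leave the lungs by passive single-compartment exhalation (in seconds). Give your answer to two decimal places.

Flow: 45 L/min ÷ 60 = 0.75 L/s.
Vt = flow × Ti = 0.75 L/s × 0.69 s × 1000 mL/L = 517.5 mL.
R = (PIP − Pplat)/V̇ = (29.2 − 13.8) / 0.75 = 15.4/0.75 = 20.533 cmH2O·s/L.
C = Vt/(Pplat − PEEP) = 517.5 / (13.8 − 7) = 517.5/6.8 = 76.103 mL/cmH2O.
τ = R × C = 20.533 × 0.0761 L/cmH2O = 1.563 s.
t = −τ·ln(1 − 0.99) = −1.563·ln(0.01) = 7.198 s.

7.20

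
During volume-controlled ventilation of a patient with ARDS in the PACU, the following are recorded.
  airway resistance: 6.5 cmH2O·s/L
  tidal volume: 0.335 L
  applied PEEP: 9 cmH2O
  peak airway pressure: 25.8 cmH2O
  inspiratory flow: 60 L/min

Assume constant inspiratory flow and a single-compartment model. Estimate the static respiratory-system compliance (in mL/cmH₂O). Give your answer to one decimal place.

32.5

Flow: 60 L/min ÷ 60 = 1 L/s.
Equation of motion (constant flow): PIP = Vt/C + R·V̇ + PEEP.
Vt/C = PIP − R·V̇ − PEEP = 25.8 − 6.5×1 − 9 = 25.8 − 6.5 − 9 = 10.3 cmH2O.
C = Vt / 10.3 = 335 / 10.3 = 32.524 mL/cmH2O.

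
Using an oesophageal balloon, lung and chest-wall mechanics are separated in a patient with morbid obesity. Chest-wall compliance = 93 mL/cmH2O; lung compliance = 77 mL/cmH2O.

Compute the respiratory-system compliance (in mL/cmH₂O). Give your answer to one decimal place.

42.1

Lung and chest wall are elastances in series: 1/Crs = 1/CL + 1/Ccw.
1/Crs = 1/77 + 1/93 = 0.02374.
Crs = 42.123 mL/cmH2O.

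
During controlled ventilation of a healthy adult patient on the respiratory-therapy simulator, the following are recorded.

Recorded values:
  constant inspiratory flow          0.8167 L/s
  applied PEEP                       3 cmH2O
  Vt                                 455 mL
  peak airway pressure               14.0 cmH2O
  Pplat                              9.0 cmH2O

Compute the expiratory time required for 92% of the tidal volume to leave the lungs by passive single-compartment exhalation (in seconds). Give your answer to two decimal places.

1.17

R = (PIP − Pplat)/V̇ = (14.0 − 9.0) / 0.8167 = 5.0/0.8167 = 6.122 cmH2O·s/L.
C = Vt/(Pplat − PEEP) = 455.0 / (9.0 − 3) = 455.0/6.0 = 75.833 mL/cmH2O.
τ = R × C = 6.122 × 0.07583 L/cmH2O = 0.4642 s.
t = −τ·ln(1 − 0.92) = −0.4642·ln(0.08) = 1.172 s.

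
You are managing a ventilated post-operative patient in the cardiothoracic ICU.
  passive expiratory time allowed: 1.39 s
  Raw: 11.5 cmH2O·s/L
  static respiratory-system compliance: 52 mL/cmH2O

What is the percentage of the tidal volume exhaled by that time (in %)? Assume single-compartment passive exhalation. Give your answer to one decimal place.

90.2

τ = R × C = 11.5 × 52 mL/cmH2O = 11.5 × 0.052 L/cmH2O = 0.598 s.
Passive exhalation: V(t)/V₀ = e^(−t/τ) = e^(−1.39/0.598) = 0.09784.
Fraction exhaled = 1 − 0.09784 = 0.9022 → 90.22%.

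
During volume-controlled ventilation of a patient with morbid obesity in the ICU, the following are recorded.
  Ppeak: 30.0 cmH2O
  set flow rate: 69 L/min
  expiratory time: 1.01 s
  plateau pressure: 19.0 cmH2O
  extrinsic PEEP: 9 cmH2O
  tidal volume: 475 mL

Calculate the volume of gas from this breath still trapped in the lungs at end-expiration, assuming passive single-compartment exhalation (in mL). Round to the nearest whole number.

51

Flow: 69 L/min ÷ 60 = 1.15 L/s.
R = (PIP − Pplat)/V̇ = (30.0 − 19.0) / 1.15 = 11.0/1.15 = 9.565 cmH2O·s/L.
C = Vt/(Pplat − PEEP) = 475.0 / (19.0 − 9) = 475.0/10.0 = 47.5 mL/cmH2O.
τ = R × C = 9.565 × 0.0475 L/cmH2O = 0.4543 s.
Fraction remaining = e^(−Te/τ) = e^(−1.01/0.4543) = 0.1083.
Trapped volume = 475.0 × 0.1083 = 51.443 mL.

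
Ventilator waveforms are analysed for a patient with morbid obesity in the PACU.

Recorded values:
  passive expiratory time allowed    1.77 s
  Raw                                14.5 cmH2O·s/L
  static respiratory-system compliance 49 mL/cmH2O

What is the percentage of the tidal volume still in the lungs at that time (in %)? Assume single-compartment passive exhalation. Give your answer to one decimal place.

8.3

τ = R × C = 14.5 × 49 mL/cmH2O = 14.5 × 0.049 L/cmH2O = 0.7105 s.
Passive exhalation: V(t)/V₀ = e^(−t/τ) = e^(−1.77/0.7105) = 0.08281.
Fraction remaining = 0.08281 → 8.281%.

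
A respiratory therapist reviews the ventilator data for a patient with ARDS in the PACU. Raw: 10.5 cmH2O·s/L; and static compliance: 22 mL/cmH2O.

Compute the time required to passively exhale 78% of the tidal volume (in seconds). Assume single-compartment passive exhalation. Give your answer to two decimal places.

0.35

τ = R × C = 10.5 × 22 mL/cmH2O = 10.5 × 0.022 L/cmH2O = 0.231 s.
Exhaled fraction f = 1 − e^(−t/τ) → t = −τ·ln(1 − f) = −0.231·ln(0.22) = 0.3498 s.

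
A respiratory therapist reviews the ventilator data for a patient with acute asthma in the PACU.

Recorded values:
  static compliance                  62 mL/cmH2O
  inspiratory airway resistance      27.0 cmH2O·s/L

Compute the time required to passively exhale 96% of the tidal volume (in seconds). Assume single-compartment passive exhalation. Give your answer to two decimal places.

τ = R × C = 27.0 × 62 mL/cmH2O = 27.0 × 0.062 L/cmH2O = 1.674 s.
Exhaled fraction f = 1 − e^(−t/τ) → t = −τ·ln(1 − f) = −1.674·ln(0.04) = 5.388 s.

5.39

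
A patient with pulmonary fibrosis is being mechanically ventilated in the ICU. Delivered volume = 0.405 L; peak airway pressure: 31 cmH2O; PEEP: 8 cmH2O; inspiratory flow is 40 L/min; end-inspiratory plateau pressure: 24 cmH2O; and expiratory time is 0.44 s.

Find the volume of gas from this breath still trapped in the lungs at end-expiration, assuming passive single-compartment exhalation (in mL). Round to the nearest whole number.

77

Flow: 40 L/min ÷ 60 = 0.6667 L/s.
R = (PIP − Pplat)/V̇ = (31 − 24) / 0.6667 = 7.0/0.6667 = 10.499 cmH2O·s/L.
C = Vt/(Pplat − PEEP) = 405.0 / (24 − 8) = 405.0/16.0 = 25.313 mL/cmH2O.
τ = R × C = 10.499 × 0.02531 L/cmH2O = 0.2657 s.
Fraction remaining = e^(−Te/τ) = e^(−0.44/0.2657) = 0.1909.
Trapped volume = 405.0 × 0.1909 = 77.315 mL.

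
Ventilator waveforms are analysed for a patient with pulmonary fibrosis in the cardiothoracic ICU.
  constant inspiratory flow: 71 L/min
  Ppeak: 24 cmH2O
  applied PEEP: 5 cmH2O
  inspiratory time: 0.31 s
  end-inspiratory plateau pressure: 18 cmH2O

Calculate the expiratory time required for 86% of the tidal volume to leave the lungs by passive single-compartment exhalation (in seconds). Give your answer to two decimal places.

0.28

Flow: 71 L/min ÷ 60 = 1.1833 L/s.
Vt = flow × Ti = 1.1833 L/s × 0.31 s × 1000 mL/L = 366.82 mL.
R = (PIP − Pplat)/V̇ = (24 − 18) / 1.1833 = 6.0/1.1833 = 5.071 cmH2O·s/L.
C = Vt/(Pplat − PEEP) = 366.82 / (18 − 5) = 366.82/13.0 = 28.217 mL/cmH2O.
τ = R × C = 5.071 × 0.02822 L/cmH2O = 0.1431 s.
t = −τ·ln(1 − 0.86) = −0.1431·ln(0.14) = 0.2814 s.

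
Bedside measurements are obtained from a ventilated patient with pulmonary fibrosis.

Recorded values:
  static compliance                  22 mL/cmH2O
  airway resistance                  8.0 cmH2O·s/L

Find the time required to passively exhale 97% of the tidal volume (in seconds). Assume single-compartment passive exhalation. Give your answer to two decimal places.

0.62

τ = R × C = 8.0 × 22 mL/cmH2O = 8.0 × 0.022 L/cmH2O = 0.176 s.
Exhaled fraction f = 1 − e^(−t/τ) → t = −τ·ln(1 − f) = −0.176·ln(0.03) = 0.6172 s.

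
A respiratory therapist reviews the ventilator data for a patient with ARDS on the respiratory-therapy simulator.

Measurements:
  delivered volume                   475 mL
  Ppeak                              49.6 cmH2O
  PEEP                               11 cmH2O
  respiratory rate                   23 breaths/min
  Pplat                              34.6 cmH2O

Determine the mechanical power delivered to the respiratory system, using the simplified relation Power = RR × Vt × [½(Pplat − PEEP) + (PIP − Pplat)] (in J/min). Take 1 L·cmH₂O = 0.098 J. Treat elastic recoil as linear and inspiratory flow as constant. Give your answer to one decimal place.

Per-breath work = Vt × [½(Pplat−PEEP) + (PIP−Pplat)] = 0.475 × [0.5×23.6 + 15.0] = 0.475 × 26.8 = 12.73 L·cmH2O.
Power = 23 × 12.73 = 292.79 L·cmH2O/min.
× 0.098 J/(L·cmH2O) → 28.693 J/min.

28.7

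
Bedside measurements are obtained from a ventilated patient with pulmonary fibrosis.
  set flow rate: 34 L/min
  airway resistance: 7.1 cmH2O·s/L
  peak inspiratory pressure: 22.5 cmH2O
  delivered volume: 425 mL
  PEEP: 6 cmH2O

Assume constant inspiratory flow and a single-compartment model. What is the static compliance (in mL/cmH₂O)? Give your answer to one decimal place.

34.1

Flow: 34 L/min ÷ 60 = 0.5667 L/s.
Equation of motion (constant flow): PIP = Vt/C + R·V̇ + PEEP.
Vt/C = PIP − R·V̇ − PEEP = 22.5 − 7.1×0.5667 − 6 = 22.5 − 4.024 − 6 = 12.476 cmH2O.
C = Vt / 12.476 = 425 / 12.476 = 34.065 mL/cmH2O.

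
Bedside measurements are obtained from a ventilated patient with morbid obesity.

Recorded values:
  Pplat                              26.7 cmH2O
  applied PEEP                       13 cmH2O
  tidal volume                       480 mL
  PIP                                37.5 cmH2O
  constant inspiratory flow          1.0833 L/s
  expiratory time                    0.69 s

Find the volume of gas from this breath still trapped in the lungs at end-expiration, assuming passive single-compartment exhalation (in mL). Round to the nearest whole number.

R = (PIP − Pplat)/V̇ = (37.5 − 26.7) / 1.0833 = 10.8/1.0833 = 9.97 cmH2O·s/L.
C = Vt/(Pplat − PEEP) = 480.0 / (26.7 − 13) = 480.0/13.7 = 35.036 mL/cmH2O.
τ = R × C = 9.97 × 0.03504 L/cmH2O = 0.3493 s.
Fraction remaining = e^(−Te/τ) = e^(−0.69/0.3493) = 0.1387.
Trapped volume = 480.0 × 0.1387 = 66.576 mL.

67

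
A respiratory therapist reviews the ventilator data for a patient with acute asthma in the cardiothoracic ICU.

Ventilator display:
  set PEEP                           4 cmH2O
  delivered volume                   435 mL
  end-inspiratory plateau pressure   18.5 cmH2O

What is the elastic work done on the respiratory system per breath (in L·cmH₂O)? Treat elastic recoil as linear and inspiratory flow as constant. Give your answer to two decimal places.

Elastic work ≈ ½ × (Pplat − PEEP) × Vt = 0.5 × (18.5 − 4) × 0.435 L = 0.5 × 14.5 × 0.435 = 3.154 L·cmH2O.

3.15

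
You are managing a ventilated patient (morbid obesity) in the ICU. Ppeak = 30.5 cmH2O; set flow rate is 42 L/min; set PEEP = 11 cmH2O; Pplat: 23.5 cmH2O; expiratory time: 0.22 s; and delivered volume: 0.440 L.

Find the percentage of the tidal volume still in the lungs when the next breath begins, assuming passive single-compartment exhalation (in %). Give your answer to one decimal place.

53.5

Flow: 42 L/min ÷ 60 = 0.7 L/s.
R = (PIP − Pplat)/V̇ = (30.5 − 23.5) / 0.7 = 7.0/0.7 = 10.0 cmH2O·s/L.
C = Vt/(Pplat − PEEP) = 440.0 / (23.5 − 11) = 440.0/12.5 = 35.2 mL/cmH2O.
τ = R × C = 10.0 × 0.0352 L/cmH2O = 0.352 s.
Fraction remaining at end-expiration = e^(−Te/τ) = e^(−0.22/0.352) = 0.5353 → 53.53%.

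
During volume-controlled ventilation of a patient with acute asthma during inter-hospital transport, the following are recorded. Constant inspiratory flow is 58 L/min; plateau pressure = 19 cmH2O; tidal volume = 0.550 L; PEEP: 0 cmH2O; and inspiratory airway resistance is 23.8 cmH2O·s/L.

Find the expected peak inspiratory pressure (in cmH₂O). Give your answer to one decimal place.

42.0

Flow: 58 L/min ÷ 60 = 0.9667 L/s.
PIP = Pplat + Raw × flow = 19 + 23.8 × 0.9667 = 19 + 23.007 = 42.007 cmH2O.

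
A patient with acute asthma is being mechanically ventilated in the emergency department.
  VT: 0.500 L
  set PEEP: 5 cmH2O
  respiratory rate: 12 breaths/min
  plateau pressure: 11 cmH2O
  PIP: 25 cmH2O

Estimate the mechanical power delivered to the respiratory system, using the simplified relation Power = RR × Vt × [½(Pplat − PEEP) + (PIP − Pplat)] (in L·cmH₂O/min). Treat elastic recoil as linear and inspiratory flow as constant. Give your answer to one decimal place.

Per-breath work = Vt × [½(Pplat−PEEP) + (PIP−Pplat)] = 0.500 × [0.5×6.0 + 14.0] = 0.500 × 17.0 = 8.5 L·cmH2O.
Power = 12 × 8.5 = 102.0 L·cmH2O/min.

102.0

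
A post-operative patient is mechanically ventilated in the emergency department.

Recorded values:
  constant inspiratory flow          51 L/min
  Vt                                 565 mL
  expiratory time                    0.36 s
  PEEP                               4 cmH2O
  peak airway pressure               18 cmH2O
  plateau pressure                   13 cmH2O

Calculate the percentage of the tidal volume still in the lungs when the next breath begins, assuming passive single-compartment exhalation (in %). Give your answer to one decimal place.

37.7

Flow: 51 L/min ÷ 60 = 0.85 L/s.
R = (PIP − Pplat)/V̇ = (18 − 13) / 0.85 = 5.0/0.85 = 5.882 cmH2O·s/L.
C = Vt/(Pplat − PEEP) = 565.0 / (13 − 4) = 565.0/9.0 = 62.778 mL/cmH2O.
τ = R × C = 5.882 × 0.06278 L/cmH2O = 0.3693 s.
Fraction remaining at end-expiration = e^(−Te/τ) = e^(−0.36/0.3693) = 0.3773 → 37.73%.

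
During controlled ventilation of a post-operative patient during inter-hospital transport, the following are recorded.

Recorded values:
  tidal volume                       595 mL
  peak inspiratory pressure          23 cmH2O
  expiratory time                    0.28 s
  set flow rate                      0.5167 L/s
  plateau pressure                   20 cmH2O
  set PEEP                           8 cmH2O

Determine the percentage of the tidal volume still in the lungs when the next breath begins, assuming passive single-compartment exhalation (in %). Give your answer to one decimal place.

37.8

R = (PIP − Pplat)/V̇ = (23 − 20) / 0.5167 = 3.0/0.5167 = 5.806 cmH2O·s/L.
C = Vt/(Pplat − PEEP) = 595.0 / (20 − 8) = 595.0/12.0 = 49.583 mL/cmH2O.
τ = R × C = 5.806 × 0.04958 L/cmH2O = 0.2879 s.
Fraction remaining at end-expiration = e^(−Te/τ) = e^(−0.28/0.2879) = 0.3781 → 37.81%.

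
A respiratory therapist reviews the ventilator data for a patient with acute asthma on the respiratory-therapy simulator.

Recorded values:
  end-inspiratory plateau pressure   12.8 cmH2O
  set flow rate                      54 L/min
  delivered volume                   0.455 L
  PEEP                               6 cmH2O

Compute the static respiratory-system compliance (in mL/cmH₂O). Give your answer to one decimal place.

Cstat = Vt / (Pplat − PEEP) = 455 / (12.8 − 6) = 455 / 6.8 = 66.912 mL/cmH2O.

66.9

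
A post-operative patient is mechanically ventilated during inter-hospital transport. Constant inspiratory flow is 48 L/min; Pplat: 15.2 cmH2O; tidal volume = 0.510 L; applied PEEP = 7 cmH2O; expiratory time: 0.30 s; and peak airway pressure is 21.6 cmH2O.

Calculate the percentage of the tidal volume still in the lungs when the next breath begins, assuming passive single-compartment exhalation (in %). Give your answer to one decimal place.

54.7

Flow: 48 L/min ÷ 60 = 0.8 L/s.
R = (PIP − Pplat)/V̇ = (21.6 − 15.2) / 0.8 = 6.4/0.8 = 8.0 cmH2O·s/L.
C = Vt/(Pplat − PEEP) = 510.0 / (15.2 − 7) = 510.0/8.2 = 62.195 mL/cmH2O.
τ = R × C = 8.0 × 0.0622 L/cmH2O = 0.4976 s.
Fraction remaining at end-expiration = e^(−Te/τ) = e^(−0.30/0.4976) = 0.5472 → 54.72%.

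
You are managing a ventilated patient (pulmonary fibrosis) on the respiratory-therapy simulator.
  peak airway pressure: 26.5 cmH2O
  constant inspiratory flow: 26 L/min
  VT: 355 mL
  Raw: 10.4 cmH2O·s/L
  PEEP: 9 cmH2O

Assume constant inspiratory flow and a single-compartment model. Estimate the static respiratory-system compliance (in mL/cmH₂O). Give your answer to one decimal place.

Flow: 26 L/min ÷ 60 = 0.4333 L/s.
Equation of motion (constant flow): PIP = Vt/C + R·V̇ + PEEP.
Vt/C = PIP − R·V̇ − PEEP = 26.5 − 10.4×0.4333 − 9 = 26.5 − 4.506 − 9 = 12.994 cmH2O.
C = Vt / 12.994 = 355 / 12.994 = 27.32 mL/cmH2O.

27.3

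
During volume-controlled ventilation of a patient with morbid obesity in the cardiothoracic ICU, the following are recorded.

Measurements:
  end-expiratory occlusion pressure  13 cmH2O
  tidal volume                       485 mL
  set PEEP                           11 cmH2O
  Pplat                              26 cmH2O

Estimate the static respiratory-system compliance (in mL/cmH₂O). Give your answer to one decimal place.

End-expiratory occlusion gives total PEEP = 13 cmH2O (intrinsic PEEP = 13 − 11 = 2). Use total PEEP for the elastic gradient.
Cstat = Vt / (Pplat − PEEPtotal) = 485 / (26 − 13) = 485 / 13.0 = 37.308 mL/cmH2O.

37.3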